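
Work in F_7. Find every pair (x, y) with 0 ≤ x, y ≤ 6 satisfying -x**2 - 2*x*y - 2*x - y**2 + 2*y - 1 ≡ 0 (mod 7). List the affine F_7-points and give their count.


Affine F_7-points: {(0, 1), (3, 1), (3, 2), (5, 2), (5, 4), (6, 0), (6, 4)}; count = 7.

For each of the 49 pairs (x, y) ∈ F_7², evaluate f(x, y) mod 7. Record the zeros.
  x = 0: [0↦6, 1↦0, 2↦6, 3↦3, 4↦5, 5↦5, 6↦3]  zeros at y ∈ {1}
  x = 1: [0↦3, 1↦2, 2↦6, 3↦1, 4↦1, 5↦6, 6↦2]  zeros at y ∈ ∅
  x = 2: [0↦5, 1↦2, 2↦4, 3↦4, 4↦2, 5↦5, 6↦6]  zeros at y ∈ ∅
  x = 3: [0↦5, 1↦0, 2↦0, 3↦5, 4↦1, 5↦2, 6↦1]  zeros at y ∈ {1, 2}
  x = 4: [0↦3, 1↦3, 2↦1, 3↦4, 4↦5, 5↦4, 6↦1]  zeros at y ∈ ∅
  x = 5: [0↦6, 1↦4, 2↦0, 3↦1, 4↦0, 5↦4, 6↦6]  zeros at y ∈ {2, 4}
  x = 6: [0↦0, 1↦3, 2↦4, 3↦3, 4↦0, 5↦2, 6↦2]  zeros at y ∈ {0, 4}
Collecting zeros: affine points = {(0, 1), (3, 1), (3, 2), (5, 2), (5, 4), (6, 0), (6, 4)}.
Total count |C(F_7)_aff| = 7.


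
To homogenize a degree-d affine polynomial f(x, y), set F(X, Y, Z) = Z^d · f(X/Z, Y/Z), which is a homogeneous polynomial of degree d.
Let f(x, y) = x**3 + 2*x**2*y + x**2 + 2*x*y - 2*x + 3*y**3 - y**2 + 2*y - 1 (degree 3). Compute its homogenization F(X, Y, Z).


F(X, Y, Z) = X**3 + 2*X**2*Y + X**2*Z + 2*X*Y*Z - 2*X*Z**2 + 3*Y**3 - Y**2*Z + 2*Y*Z**2 - Z**3

deg(f) = 3.
Substitute x = X/Z, y = Y/Z into f, then multiply by Z^3.
  monomial 1·x^3·y^0 ↦ 1·X^3·Y^0·Z^0.
  monomial 2·x^2·y^1 ↦ 2·X^2·Y^1·Z^0.
  monomial 1·x^2·y^0 ↦ 1·X^2·Y^0·Z^1.
  monomial 2·x^1·y^1 ↦ 2·X^1·Y^1·Z^1.
  monomial -2·x^1·y^0 ↦ -2·X^1·Y^0·Z^2.
  monomial 3·x^0·y^3 ↦ 3·X^0·Y^3·Z^0.
  monomial -1·x^0·y^2 ↦ -1·X^0·Y^2·Z^1.
  monomial 2·x^0·y^1 ↦ 2·X^0·Y^1·Z^2.
  monomial -1·x^0·y^0 ↦ -1·X^0·Y^0·Z^3.
Collecting: F(X, Y, Z) = X**3 + 2*X**2*Y + X**2*Z + 2*X*Y*Z - 2*X*Z**2 + 3*Y**3 - Y**2*Z + 2*Y*Z**2 - Z**3.


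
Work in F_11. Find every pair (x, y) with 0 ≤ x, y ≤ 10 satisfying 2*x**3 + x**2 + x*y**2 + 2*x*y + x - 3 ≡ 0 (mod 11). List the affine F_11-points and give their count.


Affine F_11-points: {(1, 10), (5, 3), (5, 6), (6, 3), (6, 6), (9, 2), (9, 7)}; count = 7.

For each of the 121 pairs (x, y) ∈ F_11², evaluate f(x, y) mod 11. Record the zeros.
  x = 0: [0↦8, 1↦8, 2↦8, 3↦8, 4↦8, 5↦8, 6↦8, 7↦8, 8↦8, 9↦8, 10↦8]  zeros at y ∈ ∅
  x = 1: [0↦1, 1↦4, 2↦9, 3↦5, 4↦3, 5↦3, 6↦5, 7↦9, 8↦4, 9↦1, 10↦0]  zeros at y ∈ {10}
  x = 2: [0↦8, 1↦3, 2↦2, 3↦5, 4↦1, 5↦1, 6↦5, 7↦2, 8↦3, 9↦8, 10↦6]  zeros at y ∈ ∅
  x = 3: [0↦8, 1↦6, 2↦10, 3↦9, 4↦3, 5↦3, 6↦9, 7↦10, 8↦6, 9↦8, 10↦5]  zeros at y ∈ ∅
  x = 4: [0↦2, 1↦3, 2↦1, 3↦7, 4↦10, 5↦10, 6↦7, 7↦1, 8↦3, 9↦2, 10↦9]  zeros at y ∈ ∅
  x = 5: [0↦2, 1↦6, 2↦9, 3↦0, 4↦1, 5↦1, 6↦0, 7↦9, 8↦6, 9↦2, 10↦8]  zeros at y ∈ {3, 6}
  x = 6: [0↦9, 1↦5, 2↦2, 3↦0, 4↦10, 5↦10, 6↦0, 7↦2, 8↦5, 9↦9, 10↦3]  zeros at y ∈ {3, 6}
  x = 7: [0↦2, 1↦1, 2↦3, 3↦8, 4↦5, 5↦5, 6↦8, 7↦3, 8↦1, 9↦2, 10↦6]  zeros at y ∈ ∅
  x = 8: [0↦4, 1↦6, 2↦2, 3↦3, 4↦9, 5↦9, 6↦3, 7↦2, 8↦6, 9↦4, 10↦7]  zeros at y ∈ ∅
  x = 9: [0↦5, 1↦10, 2↦0, 3↦8, 4↦1, 5↦1, 6↦8, 7↦0, 8↦10, 9↦5, 10↦7]  zeros at y ∈ {2, 7}
  x = 10: [0↦6, 1↦3, 2↦9, 3↦2, 4↦4, 5↦4, 6↦2, 7↦9, 8↦3, 9↦6, 10↦7]  zeros at y ∈ ∅
Collecting zeros: affine points = {(1, 10), (5, 3), (5, 6), (6, 3), (6, 6), (9, 2), (9, 7)}.
Total count |C(F_11)_aff| = 7.


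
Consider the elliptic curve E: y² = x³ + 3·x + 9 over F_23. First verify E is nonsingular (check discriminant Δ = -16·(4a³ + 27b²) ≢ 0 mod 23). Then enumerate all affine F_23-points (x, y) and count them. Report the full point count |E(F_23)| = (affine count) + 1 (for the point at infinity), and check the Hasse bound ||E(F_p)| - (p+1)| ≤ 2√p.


Affine points = {(0, 3), (0, 20), (1, 6), (1, 17), (2, 0), (4, 4), (4, 19), (6, 6), (6, 17), (8, 4), (8, 19), (9, 11), (9, 12), (10, 2), (10, 21), (11, 4), (11, 19), (12, 5), (12, 18), (14, 9), (14, 14), (15, 5), (15, 18), (16, 6), (16, 17), (19, 5), (19, 18), (21, 8), (21, 15)}; affine count = 29; |E(F_23)| = 30.

Discriminant check: Δ ∝ 4a³ + 27b² = 4·3³ + 27·9² = 4·27 + 27·81 ≡ 18 (mod 23). Nonzero ⇒ E is nonsingular.
For each x ∈ F_23, compute rhs = x³ + 3·x + 9 mod 23, then count y ∈ F_23 with y² ≡ rhs.
  x = 0: rhs = 9, matching y values: 3, 20 (2 points).
  x = 1: rhs = 13, matching y values: 6, 17 (2 points).
  x = 2: rhs = 0, matching y values: 0 (1 points).
  x = 3: rhs = 22, matching y values: none (0 points).
  x = 4: rhs = 16, matching y values: 4, 19 (2 points).
  x = 5: rhs = 11, matching y values: none (0 points).
  x = 6: rhs = 13, matching y values: 6, 17 (2 points).
  x = 7: rhs = 5, matching y values: none (0 points).
  x = 8: rhs = 16, matching y values: 4, 19 (2 points).
  x = 9: rhs = 6, matching y values: 11, 12 (2 points).
  x = 10: rhs = 4, matching y values: 2, 21 (2 points).
  x = 11: rhs = 16, matching y values: 4, 19 (2 points).
  x = 12: rhs = 2, matching y values: 5, 18 (2 points).
  x = 13: rhs = 14, matching y values: none (0 points).
  x = 14: rhs = 12, matching y values: 9, 14 (2 points).
  x = 15: rhs = 2, matching y values: 5, 18 (2 points).
  x = 16: rhs = 13, matching y values: 6, 17 (2 points).
  x = 17: rhs = 5, matching y values: none (0 points).
  x = 18: rhs = 7, matching y values: none (0 points).
  x = 19: rhs = 2, matching y values: 5, 18 (2 points).
  x = 20: rhs = 19, matching y values: none (0 points).
  x = 21: rhs = 18, matching y values: 8, 15 (2 points).
  x = 22: rhs = 5, matching y values: none (0 points).
Total affine count: 29.
Full point count |E(F_23)| = 29 + 1 = 30.
Hasse bound: |30 − (23+1)| = |6| = 6 ≤ 2√23 ≈ 9.5917 ✓.


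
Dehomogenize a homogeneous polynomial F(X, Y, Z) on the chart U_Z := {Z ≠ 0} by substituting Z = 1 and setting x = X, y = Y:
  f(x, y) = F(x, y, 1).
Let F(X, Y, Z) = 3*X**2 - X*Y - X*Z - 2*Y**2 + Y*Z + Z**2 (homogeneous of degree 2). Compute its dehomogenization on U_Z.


f(x, y) = 3*x**2 - x*y - x - 2*y**2 + y + 1

On U_Z we set Z = 1. Each monomial c·X^i·Y^j·Z^k in F becomes c·x^i·y^j·1^k = c·x^i·y^j.
Substituting Z = 1: F(X, Y, 1) = 3*x**2 - x*y - x - 2*y**2 + y + 1.
Note: deg(f) ≤ deg(F) = 2; strict inequality happens when F is divisible by Z (lost terms).


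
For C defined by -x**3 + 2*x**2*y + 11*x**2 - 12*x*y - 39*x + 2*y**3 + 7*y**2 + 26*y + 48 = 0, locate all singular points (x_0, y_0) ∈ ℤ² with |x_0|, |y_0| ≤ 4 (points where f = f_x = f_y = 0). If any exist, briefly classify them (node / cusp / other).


Singular points: {(3, -1)}; classification: cusp.

Compute partial derivatives:
  f_x = -3*x**2 + 4*x*y + 22*x - 12*y - 39.
  f_y = 2*x**2 - 12*x + 6*y**2 + 14*y + 26.
Scan x_0 ∈ {−4, ..., 4}. For each x_0, f_y(x_0, y) is a polynomial in y; find its integer roots y ∈ {−4, ..., 4}, then test f_x and f at those candidates.
  x = -4: f_y(-4, y) = 6*y**2 + 14*y + 106; no integer root y with |y| ≤ 4.
  x = -3: f_y(-3, y) = 6*y**2 + 14*y + 80; no integer root y with |y| ≤ 4.
  x = -2: f_y(-2, y) = 6*y**2 + 14*y + 58; no integer root y with |y| ≤ 4.
  x = -1: f_y(-1, y) = 6*y**2 + 14*y + 40; no integer root y with |y| ≤ 4.
  x = 0: f_y(0, y) = 6*y**2 + 14*y + 26; no integer root y with |y| ≤ 4.
  x = 1: f_y(1, y) = 6*y**2 + 14*y + 16; no integer root y with |y| ≤ 4.
  x = 2: f_y(2, y) = 6*y**2 + 14*y + 10; no integer root y with |y| ≤ 4.
  x = 3: f_y(3, y) = 6*y**2 + 14*y + 8; vanishes at y ∈ {-1}. (3, -1): f_x = 0, f = 0 — SINGULAR.
  x = 4: f_y(4, y) = 6*y**2 + 14*y + 10; no integer root y with |y| ≤ 4.
Only singular point on the grid: (3, -1).
Classify: substitute x = 3 + u, y = -1 + v and expand: f = -u**3 + 2*u**2*v + 2*v**3 + v**2.
No constant or linear terms (consistent with a singular point). Quadratic part: v**2. Cubic part: -u**3 + 2*u**2*v + 2*v**3.
The quadratic part v**2 is a perfect square, so there is a single (double) tangent line v = 0, i.e. y = -1. Restricting the cubic part to that line (v = 0) leaves -u**3 ≠ 0, so f is not divisible by v and the branch is v² ≈ u**3 to lowest order — this is a cusp.
Classification: cusp.


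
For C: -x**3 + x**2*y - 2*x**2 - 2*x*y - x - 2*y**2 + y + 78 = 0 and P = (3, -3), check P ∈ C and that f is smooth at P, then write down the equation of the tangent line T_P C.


Tangent line at P: -52*x + 16*y + 204 = 0.

Step 1: f(3, -3) = 0, so P lies on C.
Step 2: partial derivatives
  f_x(x, y) = -3*x**2 + 2*x*y - 4*x - 2*y - 1, f_y(x, y) = x**2 - 2*x - 4*y + 1.
  f_x(P) = -52, f_y(P) = 16 (gradient nonzero, so P is smooth).
Step 3: tangent line at P: -52·(x − 3) + 16·(y − -3) = 0.
Expanding: -52*x + 16*y + 204 = 0.


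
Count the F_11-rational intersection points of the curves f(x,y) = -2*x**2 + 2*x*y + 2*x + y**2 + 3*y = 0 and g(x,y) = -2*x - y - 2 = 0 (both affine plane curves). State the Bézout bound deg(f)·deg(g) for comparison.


Common zeros: ∅; count = 0; Bézout bound = 2.

deg(f) = 2, deg(g) = 1, so Bézout bound = 2.
Scan x ∈ F_11. For each x, list the y ∈ F_11 with f(x, y) ≡ 0 and those with g(x, y) ≡ 0 (mod 11); the common zeros in that column are the intersection.
  x = 0: f ≡ 0 at y ∈ {0, 8}; g ≡ 0 at y ∈ {9}; common: ∅.
  x = 1: f ≡ 0 at y ∈ {0, 6}; g ≡ 0 at y ∈ {7}; common: ∅.
  x = 2: f ≡ 0 at y ∈ ∅; g ≡ 0 at y ∈ {5}; common: ∅.
  x = 3: f ≡ 0 at y ∈ ∅; g ≡ 0 at y ∈ {3}; common: ∅.
  x = 4: f ≡ 0 at y ∈ ∅; g ≡ 0 at y ∈ {1}; common: ∅.
  x = 5: f ≡ 0 at y ∈ ∅; g ≡ 0 at y ∈ {10}; common: ∅.
  x = 6: f ≡ 0 at y ∈ {1, 6}; g ≡ 0 at y ∈ {8}; common: ∅.
  x = 7: f ≡ 0 at y ∈ {1, 4}; g ≡ 0 at y ∈ {6}; common: ∅.
  x = 8: f ≡ 0 at y ∈ ∅; g ≡ 0 at y ∈ {4}; common: ∅.
  x = 9: f ≡ 0 at y ∈ {4, 8}; g ≡ 0 at y ∈ {2}; common: ∅.
  x = 10: f ≡ 0 at y ∈ ∅; g ≡ 0 at y ∈ {0}; common: ∅.
Collecting: common zeros = ∅, so the count is 0.
Comparison with the Bézout bound: 0 ≤ 2 = deg(f)·deg(g), as expected for curves with no common component (the affine F_11-count falls short of the bound because intersections may lie at infinity, over extension fields, or carry multiplicity).


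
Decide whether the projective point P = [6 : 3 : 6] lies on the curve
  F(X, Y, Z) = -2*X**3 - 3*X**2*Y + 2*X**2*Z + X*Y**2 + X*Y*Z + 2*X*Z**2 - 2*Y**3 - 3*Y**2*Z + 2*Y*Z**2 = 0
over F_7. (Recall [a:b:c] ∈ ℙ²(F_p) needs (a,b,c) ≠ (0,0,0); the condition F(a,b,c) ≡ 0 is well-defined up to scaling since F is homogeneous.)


F(6,3,6) ≡ 4 (mod 7); P is NOT on the curve.

Evaluate F(6, 3, 6) term-by-term (mod 7).
  -2*X**3 ↦ -2·216·1·1 = -432
  -3*X**2*Y ↦ -3·36·3·1 = -324
  2*X**2*Z ↦ 2·36·1·6 = 432
  X*Y**2 ↦ 1·6·9·1 = 54
  X*Y*Z ↦ 1·6·3·6 = 108
  2*X*Z**2 ↦ 2·6·1·36 = 432
  -2*Y**3 ↦ -2·1·27·1 = -54
  -3*Y**2*Z ↦ -3·1·9·6 = -162
  2*Y*Z**2 ↦ 2·1·3·36 = 216
Sum: F(6, 3, 6) = (-432) + (-324) + (432) + (54) + (108) + (432) + (-54) + (-162) + (216) = 270.
Reducing mod 7: 270 ≡ 4 (mod 7).
Since F(a, b, c) ≡ 4 ≠ 0 (mod 7), P does NOT lie on the curve.


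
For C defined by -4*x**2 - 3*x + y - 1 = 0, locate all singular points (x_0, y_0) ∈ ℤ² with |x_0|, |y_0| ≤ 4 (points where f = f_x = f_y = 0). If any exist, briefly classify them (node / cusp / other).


No singular points in the scanned grid; C is smooth there.

Compute partial derivatives:
  f_x = -8*x - 3.
  f_y = 1.
f_y = 1 is a nonzero constant, so f_y never vanishes: no point (x, y) can satisfy f = f_x = f_y = 0. In particular no (x, y) ∈ {−4, ..., 4}² is singular; the curve is smooth.


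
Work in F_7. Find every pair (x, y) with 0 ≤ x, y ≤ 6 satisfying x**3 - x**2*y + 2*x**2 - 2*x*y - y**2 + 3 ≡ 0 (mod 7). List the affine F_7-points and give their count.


Affine F_7-points: {(2, 3), (3, 2), (3, 4)}; count = 3.

For each of the 49 pairs (x, y) ∈ F_7², evaluate f(x, y) mod 7. Record the zeros.
  x = 0: [0↦3, 1↦2, 2↦6, 3↦1, 4↦1, 5↦6, 6↦2]  zeros at y ∈ ∅
  x = 1: [0↦6, 1↦2, 2↦3, 3↦2, 4↦6, 5↦1, 6↦1]  zeros at y ∈ ∅
  x = 2: [0↦5, 1↦3, 2↦6, 3↦0, 4↦6, 5↦3, 6↦5]  zeros at y ∈ {3}
  x = 3: [0↦6, 1↦4, 2↦0, 3↦1, 4↦0, 5↦4, 6↦6]  zeros at y ∈ {2, 4}
  x = 4: [0↦1, 1↦4, 2↦5, 3↦4, 4↦1, 5↦3, 6↦3]  zeros at y ∈ ∅
  x = 5: [0↦3, 1↦2, 2↦6, 3↦1, 4↦1, 5↦6, 6↦2]  zeros at y ∈ ∅
  x = 6: [0↦4, 1↦4, 2↦2, 3↦5, 4↦6, 5↦5, 6↦2]  zeros at y ∈ ∅
Collecting zeros: affine points = {(2, 3), (3, 2), (3, 4)}.
Total count |C(F_7)_aff| = 3.


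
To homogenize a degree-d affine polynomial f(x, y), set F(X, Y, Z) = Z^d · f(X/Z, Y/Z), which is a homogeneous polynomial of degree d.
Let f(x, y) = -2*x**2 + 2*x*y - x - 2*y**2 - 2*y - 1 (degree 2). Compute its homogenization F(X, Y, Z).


F(X, Y, Z) = -2*X**2 + 2*X*Y - X*Z - 2*Y**2 - 2*Y*Z - Z**2

deg(f) = 2.
Substitute x = X/Z, y = Y/Z into f, then multiply by Z^2.
  monomial -2·x^2·y^0 ↦ -2·X^2·Y^0·Z^0.
  monomial 2·x^1·y^1 ↦ 2·X^1·Y^1·Z^0.
  monomial -1·x^1·y^0 ↦ -1·X^1·Y^0·Z^1.
  monomial -2·x^0·y^2 ↦ -2·X^0·Y^2·Z^0.
  monomial -2·x^0·y^1 ↦ -2·X^0·Y^1·Z^1.
  monomial -1·x^0·y^0 ↦ -1·X^0·Y^0·Z^2.
Collecting: F(X, Y, Z) = -2*X**2 + 2*X*Y - X*Z - 2*Y**2 - 2*Y*Z - Z**2.


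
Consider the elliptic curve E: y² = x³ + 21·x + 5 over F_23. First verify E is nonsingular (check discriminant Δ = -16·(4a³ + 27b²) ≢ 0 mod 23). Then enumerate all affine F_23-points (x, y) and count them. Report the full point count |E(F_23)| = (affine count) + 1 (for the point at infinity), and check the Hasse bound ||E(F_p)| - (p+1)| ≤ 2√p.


Affine points = {(1, 2), (1, 21), (2, 3), (2, 20), (3, 7), (3, 16), (6, 5), (6, 18), (7, 9), (7, 14), (8, 8), (8, 15), (9, 7), (9, 16), (11, 7), (11, 16), (17, 10), (17, 13), (19, 8), (19, 15), (21, 1), (21, 22), (22, 11), (22, 12)}; affine count = 24; |E(F_23)| = 25.

Discriminant check: Δ ∝ 4a³ + 27b² = 4·21³ + 27·5² = 4·9261 + 27·25 ≡ 22 (mod 23). Nonzero ⇒ E is nonsingular.
For each x ∈ F_23, compute rhs = x³ + 21·x + 5 mod 23, then count y ∈ F_23 with y² ≡ rhs.
  x = 0: rhs = 5, matching y values: none (0 points).
  x = 1: rhs = 4, matching y values: 2, 21 (2 points).
  x = 2: rhs = 9, matching y values: 3, 20 (2 points).
  x = 3: rhs = 3, matching y values: 7, 16 (2 points).
  x = 4: rhs = 15, matching y values: none (0 points).
  x = 5: rhs = 5, matching y values: none (0 points).
  x = 6: rhs = 2, matching y values: 5, 18 (2 points).
  x = 7: rhs = 12, matching y values: 9, 14 (2 points).
  x = 8: rhs = 18, matching y values: 8, 15 (2 points).
  x = 9: rhs = 3, matching y values: 7, 16 (2 points).
  x = 10: rhs = 19, matching y values: none (0 points).
  x = 11: rhs = 3, matching y values: 7, 16 (2 points).
  x = 12: rhs = 7, matching y values: none (0 points).
  x = 13: rhs = 14, matching y values: none (0 points).
  x = 14: rhs = 7, matching y values: none (0 points).
  x = 15: rhs = 15, matching y values: none (0 points).
  x = 16: rhs = 21, matching y values: none (0 points).
  x = 17: rhs = 8, matching y values: 10, 13 (2 points).
  x = 18: rhs = 5, matching y values: none (0 points).
  x = 19: rhs = 18, matching y values: 8, 15 (2 points).
  x = 20: rhs = 7, matching y values: none (0 points).
  x = 21: rhs = 1, matching y values: 1, 22 (2 points).
  x = 22: rhs = 6, matching y values: 11, 12 (2 points).
Total affine count: 24.
Full point count |E(F_23)| = 24 + 1 = 25.
Hasse bound: |25 − (23+1)| = |1| = 1 ≤ 2√23 ≈ 9.5917 ✓.


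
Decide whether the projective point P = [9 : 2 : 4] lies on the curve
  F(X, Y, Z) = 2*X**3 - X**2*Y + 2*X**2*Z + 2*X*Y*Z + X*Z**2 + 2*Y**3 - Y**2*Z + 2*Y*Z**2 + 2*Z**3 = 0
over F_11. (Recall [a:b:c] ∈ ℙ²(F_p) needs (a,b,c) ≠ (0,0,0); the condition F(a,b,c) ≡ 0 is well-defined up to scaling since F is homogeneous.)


F(9,2,4) ≡ 4 (mod 11); P is NOT on the curve.

Evaluate F(9, 2, 4) term-by-term (mod 11).
  2*X**3 ↦ 2·729·1·1 = 1458
  -X**2*Y ↦ -1·81·2·1 = -162
  2*X**2*Z ↦ 2·81·1·4 = 648
  2*X*Y*Z ↦ 2·9·2·4 = 144
  X*Z**2 ↦ 1·9·1·16 = 144
  2*Y**3 ↦ 2·1·8·1 = 16
  -Y**2*Z ↦ -1·1·4·4 = -16
  2*Y*Z**2 ↦ 2·1·2·16 = 64
  2*Z**3 ↦ 2·1·1·64 = 128
Sum: F(9, 2, 4) = (1458) + (-162) + (648) + (144) + (144) + (16) + (-16) + (64) + (128) = 2424.
Reducing mod 11: 2424 ≡ 4 (mod 11).
Since F(a, b, c) ≡ 4 ≠ 0 (mod 11), P does NOT lie on the curve.


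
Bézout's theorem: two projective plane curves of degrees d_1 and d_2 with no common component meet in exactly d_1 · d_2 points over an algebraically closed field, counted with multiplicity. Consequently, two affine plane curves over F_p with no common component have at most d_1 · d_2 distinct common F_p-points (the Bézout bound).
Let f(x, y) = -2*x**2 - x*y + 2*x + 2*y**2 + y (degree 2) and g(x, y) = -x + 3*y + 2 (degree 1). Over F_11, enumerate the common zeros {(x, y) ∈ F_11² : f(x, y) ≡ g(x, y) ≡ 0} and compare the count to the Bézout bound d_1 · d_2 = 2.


Common zeros: ∅; count = 0; Bézout bound = 2.

deg(f) = 2, deg(g) = 1, so Bézout bound = 2.
Scan x ∈ F_11. For each x, list the y ∈ F_11 with f(x, y) ≡ 0 and those with g(x, y) ≡ 0 (mod 11); the common zeros in that column are the intersection.
  x = 0: f ≡ 0 at y ∈ {0, 5}; g ≡ 0 at y ∈ {3}; common: ∅.
  x = 1: f ≡ 0 at y ∈ {0}; g ≡ 0 at y ∈ {7}; common: ∅.
  x = 2: f ≡ 0 at y ∈ {3}; g ≡ 0 at y ∈ {0}; common: ∅.
  x = 3: f ≡ 0 at y ∈ {3, 9}; g ≡ 0 at y ∈ {4}; common: ∅.
  x = 4: f ≡ 0 at y ∈ {2, 5}; g ≡ 0 at y ∈ {8}; common: ∅.
  x = 5: f ≡ 0 at y ∈ ∅; g ≡ 0 at y ∈ {1}; common: ∅.
  x = 6: f ≡ 0 at y ∈ ∅; g ≡ 0 at y ∈ {5}; common: ∅.
  x = 7: f ≡ 0 at y ∈ {1, 2}; g ≡ 0 at y ∈ {9}; common: ∅.
  x = 8: f ≡ 0 at y ∈ ∅; g ≡ 0 at y ∈ {2}; common: ∅.
  x = 9: f ≡ 0 at y ∈ ∅; g ≡ 0 at y ∈ {6}; common: ∅.
  x = 10: f ≡ 0 at y ∈ {1, 9}; g ≡ 0 at y ∈ {10}; common: ∅.
Collecting: common zeros = ∅, so the count is 0.
Comparison with the Bézout bound: 0 ≤ 2 = deg(f)·deg(g), as expected for curves with no common component (the affine F_11-count falls short of the bound because intersections may lie at infinity, over extension fields, or carry multiplicity).


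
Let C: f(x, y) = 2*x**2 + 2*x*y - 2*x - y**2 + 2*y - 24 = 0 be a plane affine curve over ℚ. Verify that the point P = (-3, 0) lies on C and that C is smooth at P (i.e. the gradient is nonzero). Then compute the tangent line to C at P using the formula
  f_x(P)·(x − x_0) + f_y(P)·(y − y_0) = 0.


Tangent line at P: -14*x - 4*y - 42 = 0.

Step 1: f(-3, 0) = 0, so P lies on C.
Step 2: partial derivatives
  f_x(x, y) = 4*x + 2*y - 2, f_y(x, y) = 2*x - 2*y + 2.
  f_x(P) = -14, f_y(P) = -4 (gradient nonzero, so P is smooth).
Step 3: tangent line at P: -14·(x − -3) + -4·(y − 0) = 0.
Expanding: -14*x - 4*y - 42 = 0.


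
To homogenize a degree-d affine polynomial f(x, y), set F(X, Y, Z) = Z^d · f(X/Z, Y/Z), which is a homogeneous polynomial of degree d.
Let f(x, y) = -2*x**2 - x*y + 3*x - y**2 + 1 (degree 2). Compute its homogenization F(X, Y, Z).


F(X, Y, Z) = -2*X**2 - X*Y + 3*X*Z - Y**2 + Z**2

deg(f) = 2.
Substitute x = X/Z, y = Y/Z into f, then multiply by Z^2.
  monomial -2·x^2·y^0 ↦ -2·X^2·Y^0·Z^0.
  monomial -1·x^1·y^1 ↦ -1·X^1·Y^1·Z^0.
  monomial 3·x^1·y^0 ↦ 3·X^1·Y^0·Z^1.
  monomial -1·x^0·y^2 ↦ -1·X^0·Y^2·Z^0.
  monomial 1·x^0·y^0 ↦ 1·X^0·Y^0·Z^2.
Collecting: F(X, Y, Z) = -2*X**2 - X*Y + 3*X*Z - Y**2 + Z**2.


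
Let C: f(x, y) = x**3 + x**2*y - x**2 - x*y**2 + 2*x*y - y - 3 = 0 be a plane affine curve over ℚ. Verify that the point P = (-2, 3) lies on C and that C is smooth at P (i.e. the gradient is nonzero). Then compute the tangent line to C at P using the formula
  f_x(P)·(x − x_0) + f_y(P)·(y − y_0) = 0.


Tangent line at P: x + 11*y - 31 = 0.

Step 1: f(-2, 3) = 0, so P lies on C.
Step 2: partial derivatives
  f_x(x, y) = 3*x**2 + 2*x*y - 2*x - y**2 + 2*y, f_y(x, y) = x**2 - 2*x*y + 2*x - 1.
  f_x(P) = 1, f_y(P) = 11 (gradient nonzero, so P is smooth).
Step 3: tangent line at P: 1·(x − -2) + 11·(y − 3) = 0.
Expanding: x + 11*y - 31 = 0.


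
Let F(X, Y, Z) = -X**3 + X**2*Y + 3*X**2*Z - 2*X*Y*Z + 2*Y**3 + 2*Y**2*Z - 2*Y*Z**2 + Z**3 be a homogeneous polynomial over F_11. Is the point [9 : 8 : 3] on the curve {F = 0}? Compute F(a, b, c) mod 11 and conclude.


F(9,8,3) ≡ 0 (mod 11); P is on the curve.

Evaluate F(9, 8, 3) term-by-term (mod 11).
  -X**3 ↦ -1·729·1·1 = -729
  X**2*Y ↦ 1·81·8·1 = 648
  3*X**2*Z ↦ 3·81·1·3 = 729
  -2*X*Y*Z ↦ -2·9·8·3 = -432
  2*Y**3 ↦ 2·1·512·1 = 1024
  2*Y**2*Z ↦ 2·1·64·3 = 384
  -2*Y*Z**2 ↦ -2·1·8·9 = -144
  Z**3 ↦ 1·1·1·27 = 27
Sum: F(9, 8, 3) = (-729) + (648) + (729) + (-432) + (1024) + (384) + (-144) + (27) = 1507.
Reducing mod 11: 1507 ≡ 0 (mod 11).
Since F(a, b, c) ≡ 0 (mod 11), P lies on the curve.


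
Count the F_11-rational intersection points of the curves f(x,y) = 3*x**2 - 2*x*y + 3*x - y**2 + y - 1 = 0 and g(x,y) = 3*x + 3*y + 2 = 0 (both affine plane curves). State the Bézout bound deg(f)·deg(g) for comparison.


Common zeros: ∅; count = 0; Bézout bound = 2.

deg(f) = 2, deg(g) = 1, so Bézout bound = 2.
Scan x ∈ F_11. For each x, list the y ∈ F_11 with f(x, y) ≡ 0 and those with g(x, y) ≡ 0 (mod 11); the common zeros in that column are the intersection.
  x = 0: f ≡ 0 at y ∈ ∅; g ≡ 0 at y ∈ {3}; common: ∅.
  x = 1: f ≡ 0 at y ∈ ∅; g ≡ 0 at y ∈ {2}; common: ∅.
  x = 2: f ≡ 0 at y ∈ {4}; g ≡ 0 at y ∈ {1}; common: ∅.
  x = 3: f ≡ 0 at y ∈ {3}; g ≡ 0 at y ∈ {0}; common: ∅.
  x = 4: f ≡ 0 at y ∈ ∅; g ≡ 0 at y ∈ {10}; common: ∅.
  x = 5: f ≡ 0 at y ∈ ∅; g ≡ 0 at y ∈ {9}; common: ∅.
  x = 6: f ≡ 0 at y ∈ {2, 9}; g ≡ 0 at y ∈ {8}; common: ∅.
  x = 7: f ≡ 0 at y ∈ {4, 5}; g ≡ 0 at y ∈ {7}; common: ∅.
  x = 8: f ≡ 0 at y ∈ ∅; g ≡ 0 at y ∈ {6}; common: ∅.
  x = 9: f ≡ 0 at y ∈ {2, 3}; g ≡ 0 at y ∈ {5}; common: ∅.
  x = 10: f ≡ 0 at y ∈ {5, 9}; g ≡ 0 at y ∈ {4}; common: ∅.
Collecting: common zeros = ∅, so the count is 0.
Comparison with the Bézout bound: 0 ≤ 2 = deg(f)·deg(g), as expected for curves with no common component (the affine F_11-count falls short of the bound because intersections may lie at infinity, over extension fields, or carry multiplicity).


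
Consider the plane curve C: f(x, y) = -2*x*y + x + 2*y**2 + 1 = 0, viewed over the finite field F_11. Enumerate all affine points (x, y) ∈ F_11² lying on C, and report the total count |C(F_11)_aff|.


Affine F_11-points: {(0, 4), (0, 7), (2, 5), (2, 8), (3, 1), (3, 2), (6, 3), (7, 9), (10, 0), (10, 10)}; count = 10.

For each of the 121 pairs (x, y) ∈ F_11², evaluate f(x, y) mod 11. Record the zeros.
  x = 0: [0↦1, 1↦3, 2↦9, 3↦8, 4↦0, 5↦7, 6↦7, 7↦0, 8↦8, 9↦9, 10↦3]  zeros at y ∈ {4, 7}
  x = 1: [0↦2, 1↦2, 2↦6, 3↦3, 4↦4, 5↦9, 6↦7, 7↦9, 8↦4, 9↦3, 10↦6]  zeros at y ∈ ∅
  x = 2: [0↦3, 1↦1, 2↦3, 3↦9, 4↦8, 5↦0, 6↦7, 7↦7, 8↦0, 9↦8, 10↦9]  zeros at y ∈ {5, 8}
  x = 3: [0↦4, 1↦0, 2↦0, 3↦4, 4↦1, 5↦2, 6↦7, 7↦5, 8↦7, 9↦2, 10↦1]  zeros at y ∈ {1, 2}
  x = 4: [0↦5, 1↦10, 2↦8, 3↦10, 4↦5, 5↦4, 6↦7, 7↦3, 8↦3, 9↦7, 10↦4]  zeros at y ∈ ∅
  x = 5: [0↦6, 1↦9, 2↦5, 3↦5, 4↦9, 5↦6, 6↦7, 7↦1, 8↦10, 9↦1, 10↦7]  zeros at y ∈ ∅
  x = 6: [0↦7, 1↦8, 2↦2, 3↦0, 4↦2, 5↦8, 6↦7, 7↦10, 8↦6, 9↦6, 10↦10]  zeros at y ∈ {3}
  x = 7: [0↦8, 1↦7, 2↦10, 3↦6, 4↦6, 5↦10, 6↦7, 7↦8, 8↦2, 9↦0, 10↦2]  zeros at y ∈ {9}
  x = 8: [0↦9, 1↦6, 2↦7, 3↦1, 4↦10, 5↦1, 6↦7, 7↦6, 8↦9, 9↦5, 10↦5]  zeros at y ∈ ∅
  x = 9: [0↦10, 1↦5, 2↦4, 3↦7, 4↦3, 5↦3, 6↦7, 7↦4, 8↦5, 9↦10, 10↦8]  zeros at y ∈ ∅
  x = 10: [0↦0, 1↦4, 2↦1, 3↦2, 4↦7, 5↦5, 6↦7, 7↦2, 8↦1, 9↦4, 10↦0]  zeros at y ∈ {0, 10}
Collecting zeros: affine points = {(0, 4), (0, 7), (2, 5), (2, 8), (3, 1), (3, 2), (6, 3), (7, 9), (10, 0), (10, 10)}.
Total count |C(F_11)_aff| = 10.


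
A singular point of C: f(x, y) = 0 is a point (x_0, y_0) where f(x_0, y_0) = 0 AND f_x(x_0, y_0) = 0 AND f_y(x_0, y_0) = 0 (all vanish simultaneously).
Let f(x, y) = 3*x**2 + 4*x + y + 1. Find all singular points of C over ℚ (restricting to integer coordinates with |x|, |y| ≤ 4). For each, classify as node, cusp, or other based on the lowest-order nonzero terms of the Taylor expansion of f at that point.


No singular points in the scanned grid; C is smooth there.

Compute partial derivatives:
  f_x = 6*x + 4.
  f_y = 1.
f_y = 1 is a nonzero constant, so f_y never vanishes: no point (x, y) can satisfy f = f_x = f_y = 0. In particular no (x, y) ∈ {−4, ..., 4}² is singular; the curve is smooth.


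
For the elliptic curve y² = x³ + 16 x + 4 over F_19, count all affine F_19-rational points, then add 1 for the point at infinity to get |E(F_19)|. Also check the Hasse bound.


Affine points = {(0, 2), (0, 17), (2, 5), (2, 14), (5, 0), (8, 6), (8, 13), (10, 9), (10, 10), (12, 9), (12, 10), (15, 3), (15, 16), (16, 9), (16, 10), (18, 5), (18, 14)}; affine count = 17; |E(F_19)| = 18.

Discriminant check: Δ ∝ 4a³ + 27b² = 4·16³ + 27·4² = 4·4096 + 27·16 ≡ 1 (mod 19). Nonzero ⇒ E is nonsingular.
For each x ∈ F_19, compute rhs = x³ + 16·x + 4 mod 19, then count y ∈ F_19 with y² ≡ rhs.
  x = 0: rhs = 4, matching y values: 2, 17 (2 points).
  x = 1: rhs = 2, matching y values: none (0 points).
  x = 2: rhs = 6, matching y values: 5, 14 (2 points).
  x = 3: rhs = 3, matching y values: none (0 points).
  x = 4: rhs = 18, matching y values: none (0 points).
  x = 5: rhs = 0, matching y values: 0 (1 points).
  x = 6: rhs = 12, matching y values: none (0 points).
  x = 7: rhs = 3, matching y values: none (0 points).
  x = 8: rhs = 17, matching y values: 6, 13 (2 points).
  x = 9: rhs = 3, matching y values: none (0 points).
  x = 10: rhs = 5, matching y values: 9, 10 (2 points).
  x = 11: rhs = 10, matching y values: none (0 points).
  x = 12: rhs = 5, matching y values: 9, 10 (2 points).
  x = 13: rhs = 15, matching y values: none (0 points).
  x = 14: rhs = 8, matching y values: none (0 points).
  x = 15: rhs = 9, matching y values: 3, 16 (2 points).
  x = 16: rhs = 5, matching y values: 9, 10 (2 points).
  x = 17: rhs = 2, matching y values: none (0 points).
  x = 18: rhs = 6, matching y values: 5, 14 (2 points).
Total affine count: 17.
Full point count |E(F_19)| = 17 + 1 = 18.
Hasse bound: |18 − (19+1)| = |-2| = 2 ≤ 2√19 ≈ 8.7178 ✓.


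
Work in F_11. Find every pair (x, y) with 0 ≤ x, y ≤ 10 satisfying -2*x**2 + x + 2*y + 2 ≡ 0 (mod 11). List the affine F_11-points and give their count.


Affine F_11-points: {(0, 10), (1, 5), (2, 2), (3, 1), (4, 2), (5, 5), (6, 10), (7, 6), (8, 4), (9, 4), (10, 6)}; count = 11.

For each of the 121 pairs (x, y) ∈ F_11², evaluate f(x, y) mod 11. Record the zeros.
  x = 0: [0↦2, 1↦4, 2↦6, 3↦8, 4↦10, 5↦1, 6↦3, 7↦5, 8↦7, 9↦9, 10↦0]  zeros at y ∈ {10}
  x = 1: [0↦1, 1↦3, 2↦5, 3↦7, 4↦9, 5↦0, 6↦2, 7↦4, 8↦6, 9↦8, 10↦10]  zeros at y ∈ {5}
  x = 2: [0↦7, 1↦9, 2↦0, 3↦2, 4↦4, 5↦6, 6↦8, 7↦10, 8↦1, 9↦3, 10↦5]  zeros at y ∈ {2}
  x = 3: [0↦9, 1↦0, 2↦2, 3↦4, 4↦6, 5↦8, 6↦10, 7↦1, 8↦3, 9↦5, 10↦7]  zeros at y ∈ {1}
  x = 4: [0↦7, 1↦9, 2↦0, 3↦2, 4↦4, 5↦6, 6↦8, 7↦10, 8↦1, 9↦3, 10↦5]  zeros at y ∈ {2}
  x = 5: [0↦1, 1↦3, 2↦5, 3↦7, 4↦9, 5↦0, 6↦2, 7↦4, 8↦6, 9↦8, 10↦10]  zeros at y ∈ {5}
  x = 6: [0↦2, 1↦4, 2↦6, 3↦8, 4↦10, 5↦1, 6↦3, 7↦5, 8↦7, 9↦9, 10↦0]  zeros at y ∈ {10}
  x = 7: [0↦10, 1↦1, 2↦3, 3↦5, 4↦7, 5↦9, 6↦0, 7↦2, 8↦4, 9↦6, 10↦8]  zeros at y ∈ {6}
  x = 8: [0↦3, 1↦5, 2↦7, 3↦9, 4↦0, 5↦2, 6↦4, 7↦6, 8↦8, 9↦10, 10↦1]  zeros at y ∈ {4}
  x = 9: [0↦3, 1↦5, 2↦7, 3↦9, 4↦0, 5↦2, 6↦4, 7↦6, 8↦8, 9↦10, 10↦1]  zeros at y ∈ {4}
  x = 10: [0↦10, 1↦1, 2↦3, 3↦5, 4↦7, 5↦9, 6↦0, 7↦2, 8↦4, 9↦6, 10↦8]  zeros at y ∈ {6}
Collecting zeros: affine points = {(0, 10), (1, 5), (2, 2), (3, 1), (4, 2), (5, 5), (6, 10), (7, 6), (8, 4), (9, 4), (10, 6)}.
Total count |C(F_11)_aff| = 11.


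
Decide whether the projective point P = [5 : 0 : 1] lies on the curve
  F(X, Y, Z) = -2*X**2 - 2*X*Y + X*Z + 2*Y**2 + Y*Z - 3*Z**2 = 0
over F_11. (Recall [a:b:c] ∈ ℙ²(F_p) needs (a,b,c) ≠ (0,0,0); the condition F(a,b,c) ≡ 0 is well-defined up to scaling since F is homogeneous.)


F(5,0,1) ≡ 7 (mod 11); P is NOT on the curve.

Evaluate F(5, 0, 1) term-by-term (mod 11).
  -2*X**2 ↦ -2·25·1·1 = -50
  -2*X*Y ↦ -2·5·0·1 = 0
  X*Z ↦ 1·5·1·1 = 5
  2*Y**2 ↦ 2·1·0·1 = 0
  Y*Z ↦ 1·1·0·1 = 0
  -3*Z**2 ↦ -3·1·1·1 = -3
Sum: F(5, 0, 1) = (-50) + (0) + (5) + (0) + (0) + (-3) = -48.
Reducing mod 11: -48 ≡ 7 (mod 11).
Since F(a, b, c) ≡ 7 ≠ 0 (mod 11), P does NOT lie on the curve.


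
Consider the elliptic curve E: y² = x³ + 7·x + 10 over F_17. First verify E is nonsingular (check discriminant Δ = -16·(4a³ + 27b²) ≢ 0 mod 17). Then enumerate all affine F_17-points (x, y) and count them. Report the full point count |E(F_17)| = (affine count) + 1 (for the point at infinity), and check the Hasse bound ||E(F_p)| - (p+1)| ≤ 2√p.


Affine points = {(1, 1), (1, 16), (2, 7), (2, 10), (4, 0), (5, 0), (6, 8), (6, 9), (8, 0), (10, 3), (10, 14), (14, 8), (14, 9), (16, 6), (16, 11)}; affine count = 15; |E(F_17)| = 16.

Discriminant check: Δ ∝ 4a³ + 27b² = 4·7³ + 27·10² = 4·343 + 27·100 ≡ 9 (mod 17). Nonzero ⇒ E is nonsingular.
For each x ∈ F_17, compute rhs = x³ + 7·x + 10 mod 17, then count y ∈ F_17 with y² ≡ rhs.
  x = 0: rhs = 10, matching y values: none (0 points).
  x = 1: rhs = 1, matching y values: 1, 16 (2 points).
  x = 2: rhs = 15, matching y values: 7, 10 (2 points).
  x = 3: rhs = 7, matching y values: none (0 points).
  x = 4: rhs = 0, matching y values: 0 (1 points).
  x = 5: rhs = 0, matching y values: 0 (1 points).
  x = 6: rhs = 13, matching y values: 8, 9 (2 points).
  x = 7: rhs = 11, matching y values: none (0 points).
  x = 8: rhs = 0, matching y values: 0 (1 points).
  x = 9: rhs = 3, matching y values: none (0 points).
  x = 10: rhs = 9, matching y values: 3, 14 (2 points).
  x = 11: rhs = 7, matching y values: none (0 points).
  x = 12: rhs = 3, matching y values: none (0 points).
  x = 13: rhs = 3, matching y values: none (0 points).
  x = 14: rhs = 13, matching y values: 8, 9 (2 points).
  x = 15: rhs = 5, matching y values: none (0 points).
  x = 16: rhs = 2, matching y values: 6, 11 (2 points).
Total affine count: 15.
Full point count |E(F_17)| = 15 + 1 = 16.
Hasse bound: |16 − (17+1)| = |-2| = 2 ≤ 2√17 ≈ 8.2462 ✓.


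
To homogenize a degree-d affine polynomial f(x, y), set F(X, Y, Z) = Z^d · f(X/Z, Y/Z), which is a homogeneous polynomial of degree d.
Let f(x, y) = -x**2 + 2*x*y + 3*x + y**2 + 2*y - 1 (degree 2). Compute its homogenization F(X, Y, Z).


F(X, Y, Z) = -X**2 + 2*X*Y + 3*X*Z + Y**2 + 2*Y*Z - Z**2

deg(f) = 2.
Substitute x = X/Z, y = Y/Z into f, then multiply by Z^2.
  monomial -1·x^2·y^0 ↦ -1·X^2·Y^0·Z^0.
  monomial 2·x^1·y^1 ↦ 2·X^1·Y^1·Z^0.
  monomial 3·x^1·y^0 ↦ 3·X^1·Y^0·Z^1.
  monomial 1·x^0·y^2 ↦ 1·X^0·Y^2·Z^0.
  monomial 2·x^0·y^1 ↦ 2·X^0·Y^1·Z^1.
  monomial -1·x^0·y^0 ↦ -1·X^0·Y^0·Z^2.
Collecting: F(X, Y, Z) = -X**2 + 2*X*Y + 3*X*Z + Y**2 + 2*Y*Z - Z**2.


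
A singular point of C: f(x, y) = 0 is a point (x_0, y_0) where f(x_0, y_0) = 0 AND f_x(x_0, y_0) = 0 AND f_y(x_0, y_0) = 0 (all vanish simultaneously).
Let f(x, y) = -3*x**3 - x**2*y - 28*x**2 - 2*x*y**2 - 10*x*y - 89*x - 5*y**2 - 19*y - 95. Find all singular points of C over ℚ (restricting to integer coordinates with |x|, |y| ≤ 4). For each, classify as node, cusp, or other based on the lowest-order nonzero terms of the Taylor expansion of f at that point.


Singular points: {(-3, -1)}; classification: cusp.

Compute partial derivatives:
  f_x = -9*x**2 - 2*x*y - 56*x - 2*y**2 - 10*y - 89.
  f_y = -x**2 - 4*x*y - 10*x - 10*y - 19.
Scan x_0 ∈ {−4, ..., 4}. For each x_0, f_y(x_0, y) is a polynomial in y; find its integer roots y ∈ {−4, ..., 4}, then test f_x and f at those candidates.
  x = -4: f_y(-4, y) = 6*y + 5; no integer root y with |y| ≤ 4.
  x = -3: f_y(-3, y) = 2*y + 2; vanishes at y ∈ {-1}. (-3, -1): f_x = 0, f = 0 — SINGULAR.
  x = -2: f_y(-2, y) = -2*y - 3; no integer root y with |y| ≤ 4.
  x = -1: f_y(-1, y) = -6*y - 10; no integer root y with |y| ≤ 4.
  x = 0: f_y(0, y) = -10*y - 19; no integer root y with |y| ≤ 4.
  x = 1: f_y(1, y) = -14*y - 30; no integer root y with |y| ≤ 4.
  x = 2: f_y(2, y) = -18*y - 43; no integer root y with |y| ≤ 4.
  x = 3: f_y(3, y) = -22*y - 58; no integer root y with |y| ≤ 4.
  x = 4: f_y(4, y) = -26*y - 75; no integer root y with |y| ≤ 4.
Only singular point on the grid: (-3, -1).
Classify: substitute x = -3 + u, y = -1 + v and expand: f = -3*u**3 - u**2*v - 2*u*v**2 + v**2.
No constant or linear terms (consistent with a singular point). Quadratic part: v**2. Cubic part: -3*u**3 - u**2*v - 2*u*v**2.
The quadratic part v**2 is a perfect square, so there is a single (double) tangent line v = 0, i.e. y = -1. Restricting the cubic part to that line (v = 0) leaves -3*u**3 ≠ 0, so f is not divisible by v and the branch is v² ≈ 3*u**3 to lowest order — this is a cusp.
Classification: cusp.


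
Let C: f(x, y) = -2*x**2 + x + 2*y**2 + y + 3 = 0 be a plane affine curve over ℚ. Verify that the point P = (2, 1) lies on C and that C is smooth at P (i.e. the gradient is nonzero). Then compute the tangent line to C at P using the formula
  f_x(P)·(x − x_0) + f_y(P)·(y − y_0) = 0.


Tangent line at P: -7*x + 5*y + 9 = 0.

Step 1: f(2, 1) = 0, so P lies on C.
Step 2: partial derivatives
  f_x(x, y) = 1 - 4*x, f_y(x, y) = 4*y + 1.
  f_x(P) = -7, f_y(P) = 5 (gradient nonzero, so P is smooth).
Step 3: tangent line at P: -7·(x − 2) + 5·(y − 1) = 0.
Expanding: -7*x + 5*y + 9 = 0.


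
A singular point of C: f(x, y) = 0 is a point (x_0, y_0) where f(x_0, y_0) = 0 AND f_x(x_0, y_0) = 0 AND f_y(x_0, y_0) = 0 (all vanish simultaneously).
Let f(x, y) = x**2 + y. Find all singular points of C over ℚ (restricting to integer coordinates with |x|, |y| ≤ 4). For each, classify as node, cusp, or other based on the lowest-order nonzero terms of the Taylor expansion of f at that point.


No singular points in the scanned grid; C is smooth there.

Compute partial derivatives:
  f_x = 2*x.
  f_y = 1.
f_y = 1 is a nonzero constant, so f_y never vanishes: no point (x, y) can satisfy f = f_x = f_y = 0. In particular no (x, y) ∈ {−4, ..., 4}² is singular; the curve is smooth.


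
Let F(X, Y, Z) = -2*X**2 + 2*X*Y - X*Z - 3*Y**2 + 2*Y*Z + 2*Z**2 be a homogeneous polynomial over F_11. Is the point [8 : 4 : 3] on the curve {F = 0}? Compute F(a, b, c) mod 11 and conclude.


F(8,4,3) ≡ 5 (mod 11); P is NOT on the curve.

Evaluate F(8, 4, 3) term-by-term (mod 11).
  -2*X**2 ↦ -2·64·1·1 = -128
  2*X*Y ↦ 2·8·4·1 = 64
  -X*Z ↦ -1·8·1·3 = -24
  -3*Y**2 ↦ -3·1·16·1 = -48
  2*Y*Z ↦ 2·1·4·3 = 24
  2*Z**2 ↦ 2·1·1·9 = 18
Sum: F(8, 4, 3) = (-128) + (64) + (-24) + (-48) + (24) + (18) = -94.
Reducing mod 11: -94 ≡ 5 (mod 11).
Since F(a, b, c) ≡ 5 ≠ 0 (mod 11), P does NOT lie on the curve.


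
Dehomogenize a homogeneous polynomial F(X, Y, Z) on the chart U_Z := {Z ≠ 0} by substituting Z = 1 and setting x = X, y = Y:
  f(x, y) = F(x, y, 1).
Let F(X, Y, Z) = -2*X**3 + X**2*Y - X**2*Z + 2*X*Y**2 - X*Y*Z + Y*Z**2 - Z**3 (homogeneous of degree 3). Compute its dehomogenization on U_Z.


f(x, y) = -2*x**3 + x**2*y - x**2 + 2*x*y**2 - x*y + y - 1

On U_Z we set Z = 1. Each monomial c·X^i·Y^j·Z^k in F becomes c·x^i·y^j·1^k = c·x^i·y^j.
Substituting Z = 1: F(X, Y, 1) = -2*x**3 + x**2*y - x**2 + 2*x*y**2 - x*y + y - 1.
Note: deg(f) ≤ deg(F) = 3; strict inequality happens when F is divisible by Z (lost terms).


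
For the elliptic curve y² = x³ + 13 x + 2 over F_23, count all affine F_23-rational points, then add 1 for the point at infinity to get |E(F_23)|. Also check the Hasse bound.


Affine points = {(0, 5), (0, 18), (1, 4), (1, 19), (2, 6), (2, 17), (4, 7), (4, 16), (5, 10), (5, 13), (11, 2), (11, 21), (12, 0), (19, 1), (19, 22)}; affine count = 15; |E(F_23)| = 16.

Discriminant check: Δ ∝ 4a³ + 27b² = 4·13³ + 27·2² = 4·2197 + 27·4 ≡ 18 (mod 23). Nonzero ⇒ E is nonsingular.
For each x ∈ F_23, compute rhs = x³ + 13·x + 2 mod 23, then count y ∈ F_23 with y² ≡ rhs.
  x = 0: rhs = 2, matching y values: 5, 18 (2 points).
  x = 1: rhs = 16, matching y values: 4, 19 (2 points).
  x = 2: rhs = 13, matching y values: 6, 17 (2 points).
  x = 3: rhs = 22, matching y values: none (0 points).
  x = 4: rhs = 3, matching y values: 7, 16 (2 points).
  x = 5: rhs = 8, matching y values: 10, 13 (2 points).
  x = 6: rhs = 20, matching y values: none (0 points).
  x = 7: rhs = 22, matching y values: none (0 points).
  x = 8: rhs = 20, matching y values: none (0 points).
  x = 9: rhs = 20, matching y values: none (0 points).
  x = 10: rhs = 5, matching y values: none (0 points).
  x = 11: rhs = 4, matching y values: 2, 21 (2 points).
  x = 12: rhs = 0, matching y values: 0 (1 points).
  x = 13: rhs = 22, matching y values: none (0 points).
  x = 14: rhs = 7, matching y values: none (0 points).
  x = 15: rhs = 7, matching y values: none (0 points).
  x = 16: rhs = 5, matching y values: none (0 points).
  x = 17: rhs = 7, matching y values: none (0 points).
  x = 18: rhs = 19, matching y values: none (0 points).
  x = 19: rhs = 1, matching y values: 1, 22 (2 points).
  x = 20: rhs = 5, matching y values: none (0 points).
  x = 21: rhs = 14, matching y values: none (0 points).
  x = 22: rhs = 11, matching y values: none (0 points).
Total affine count: 15.
Full point count |E(F_23)| = 15 + 1 = 16.
Hasse bound: |16 − (23+1)| = |-8| = 8 ≤ 2√23 ≈ 9.5917 ✓.


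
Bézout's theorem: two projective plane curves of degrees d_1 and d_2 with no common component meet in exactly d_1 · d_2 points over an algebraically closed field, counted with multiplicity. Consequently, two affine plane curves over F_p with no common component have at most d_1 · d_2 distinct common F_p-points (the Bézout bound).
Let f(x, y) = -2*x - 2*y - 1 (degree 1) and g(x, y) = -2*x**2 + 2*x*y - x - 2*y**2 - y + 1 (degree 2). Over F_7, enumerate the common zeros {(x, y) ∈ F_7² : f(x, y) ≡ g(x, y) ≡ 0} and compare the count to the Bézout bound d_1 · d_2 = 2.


Common zeros: ∅; count = 0; Bézout bound = 2.

deg(f) = 1, deg(g) = 2, so Bézout bound = 2.
Scan x ∈ F_7. For each x, list the y ∈ F_7 with f(x, y) ≡ 0 and those with g(x, y) ≡ 0 (mod 7); the common zeros in that column are the intersection.
  x = 0: f ≡ 0 at y ∈ {3}; g ≡ 0 at y ∈ {4, 6}; common: ∅.
  x = 1: f ≡ 0 at y ∈ {2}; g ≡ 0 at y ∈ ∅; common: ∅.
  x = 2: f ≡ 0 at y ∈ {1}; g ≡ 0 at y ∈ {6}; common: ∅.
  x = 3: f ≡ 0 at y ∈ {0}; g ≡ 0 at y ∈ ∅; common: ∅.
  x = 4: f ≡ 0 at y ∈ {6}; g ≡ 0 at y ∈ {0}; common: ∅.
  x = 5: f ≡ 0 at y ∈ {5}; g ≡ 0 at y ∈ ∅; common: ∅.
  x = 6: f ≡ 0 at y ∈ {4}; g ≡ 0 at y ∈ {0, 2}; common: ∅.
Collecting: common zeros = ∅, so the count is 0.
Comparison with the Bézout bound: 0 ≤ 2 = deg(f)·deg(g), as expected for curves with no common component (the affine F_7-count falls short of the bound because intersections may lie at infinity, over extension fields, or carry multiplicity).


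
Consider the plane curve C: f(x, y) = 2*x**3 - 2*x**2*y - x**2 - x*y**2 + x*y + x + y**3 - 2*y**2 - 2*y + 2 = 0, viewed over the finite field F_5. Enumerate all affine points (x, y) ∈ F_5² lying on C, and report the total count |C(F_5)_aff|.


Affine F_5-points: {(0, 3), (1, 3), (2, 1), (3, 0)}; count = 4.

For each of the 25 pairs (x, y) ∈ F_5², evaluate f(x, y) mod 5. Record the zeros.
  x = 0: [0↦2, 1↦4, 2↦3, 3↦0, 4↦1]  zeros at y ∈ {3}
  x = 1: [0↦4, 1↦4, 2↦4, 3↦0, 4↦3]  zeros at y ∈ {3}
  x = 2: [0↦1, 1↦0, 2↦2, 3↦3, 4↦4]  zeros at y ∈ {1}
  x = 3: [0↦0, 1↦4, 2↦4, 3↦1, 4↦1]  zeros at y ∈ {0}
  x = 4: [0↦3, 1↦3, 2↦2, 3↦1, 4↦1]  zeros at y ∈ ∅
Collecting zeros: affine points = {(0, 3), (1, 3), (2, 1), (3, 0)}.
Total count |C(F_5)_aff| = 4.
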